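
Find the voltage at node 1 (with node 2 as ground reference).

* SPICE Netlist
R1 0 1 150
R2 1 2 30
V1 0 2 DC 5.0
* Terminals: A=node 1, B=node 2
Nodal analysis, taking node 2 as the 0 V reference.
Source V1 fixes V_0 = 5 V.
KCL at each unknown node (sum of currents leaving = 0; resistances in Ω):
  Node 1: (V_1 - 5)/150 + (V_1 - 0)/30 = 0
Collecting terms: 0.04 × V_1 = 0.03333  =>  V_1 = 0.8333 V
The requested potential is V_1 = 0.8333 V.

Final answer: V_1 = 0.8333 V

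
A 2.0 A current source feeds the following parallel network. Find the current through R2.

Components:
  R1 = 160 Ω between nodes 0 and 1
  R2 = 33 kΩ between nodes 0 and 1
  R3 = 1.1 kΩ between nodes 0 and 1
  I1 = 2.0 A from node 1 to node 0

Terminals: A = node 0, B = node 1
All resistors sit directly between nodes 0 and 1, so they are in parallel and share one voltage V; the full source current 2 A splits among them.
1/R_par = 1/160 + 1/33000 + 1/1100 = 0.007189 S  =>  R_par = 139.1 Ω
V = I × R_par = 2 × 139.1 = 278.2 V
I_R2 = V/R2 = 278.2/33000 = 0.00843 A

Final answer: 0.00843 A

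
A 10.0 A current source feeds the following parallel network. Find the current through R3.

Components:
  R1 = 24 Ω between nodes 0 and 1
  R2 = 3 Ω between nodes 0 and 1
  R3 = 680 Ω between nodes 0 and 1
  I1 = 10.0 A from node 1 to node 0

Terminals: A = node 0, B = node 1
All resistors sit directly between nodes 0 and 1, so they are in parallel and share one voltage V; the full source current 10 A splits among them.
1/R_par = 1/24 + 1/3 + 1/680 = 0.3765 S  =>  R_par = 2.656 Ω
V = I × R_par = 10 × 2.656 = 26.56 V
I_R3 = V/R3 = 26.56/680 = 0.03906 A

Final answer: 0.03906 A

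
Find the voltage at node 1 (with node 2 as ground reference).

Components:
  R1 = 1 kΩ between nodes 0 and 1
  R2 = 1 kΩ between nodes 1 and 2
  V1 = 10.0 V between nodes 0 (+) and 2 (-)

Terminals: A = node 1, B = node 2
Nodal analysis, taking node 2 as the 0 V reference.
Source V1 fixes V_0 = 10 V.
KCL at each unknown node (sum of currents leaving = 0; resistances in Ω):
  Node 1: (V_1 - 10)/1000 + (V_1 - 0)/1000 = 0
Collecting terms: 0.002 × V_1 = 0.01  =>  V_1 = 5 V
The requested potential is V_1 = 5 V.

Final answer: V_1 = 5 V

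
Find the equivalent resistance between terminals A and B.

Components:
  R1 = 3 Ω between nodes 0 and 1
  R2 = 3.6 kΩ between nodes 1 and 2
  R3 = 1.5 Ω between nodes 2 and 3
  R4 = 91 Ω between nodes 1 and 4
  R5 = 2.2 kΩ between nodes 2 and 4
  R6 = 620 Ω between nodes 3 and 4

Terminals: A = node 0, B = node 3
The network is not a plain series/parallel combination. Inject a 1 A test current into terminal A (node 0) and return it from terminal B (node 3); then R_eq = V_A / (1 A).
Nodal analysis, taking node 3 as the 0 V reference.
Current source I_test pushes 1 A into node 0 and draws it out of node 3.
KCL at each unknown node (sum of currents leaving = 0; resistances in Ω):
  Node 0: (V_0 - V_1)/3 - 1 = 0
  Node 1: (V_1 - V_0)/3 + (V_1 - V_2)/3600 + (V_1 - V_4)/91 = 0
  Node 2: (V_2 - V_1)/3600 + (V_2 - 0)/1.5 + (V_2 - V_4)/2200 = 0
  Node 4: (V_4 - V_1)/91 + (V_4 - V_2)/2200 + (V_4 - 0)/620 = 0
Collecting terms (coefficients in siemens):
  0.3333·V_0 - 0.3333·V_1 = 1
  0.3446·V_1 - 0.3333·V_0 - 0.0002778·V_2 - 0.01099·V_4 = 0
  0.6674·V_2 - 0.0002778·V_1 - 0.0004545·V_4 = 0
  0.01306·V_4 - 0.01099·V_1 - 0.0004545·V_2 = 0
Solving these 4 simultaneous equations (Gaussian elimination) gives:
  V_0 = 498.7 V, V_1 = 495.7 V, V_2 = 0.4905 V, V_4 = 417.3 V
R_eq = V_0 / 1 A = 498.7 Ω

Final answer: 498.7 Ω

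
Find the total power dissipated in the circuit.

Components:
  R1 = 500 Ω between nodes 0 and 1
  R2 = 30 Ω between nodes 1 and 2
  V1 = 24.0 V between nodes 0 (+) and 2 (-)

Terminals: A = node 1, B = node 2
Nodal analysis, taking node 2 as the 0 V reference.
Source V1 fixes V_0 = 24 V.
KCL at each unknown node (sum of currents leaving = 0; resistances in Ω):
  Node 1: (V_1 - 24)/500 + (V_1 - 0)/30 = 0
Collecting terms: 0.03533 × V_1 = 0.048  =>  V_1 = 1.358 V
Power in each resistor, P = (ΔV)²/R:
  P_R1 = (24 - 1.358)²/500 = 1.025 W
  P_R2 = (1.358 - 0)²/30 = 0.06152 W
P_total = P_R1 + P_R2 = 1.087 W

Final answer: 1.087 W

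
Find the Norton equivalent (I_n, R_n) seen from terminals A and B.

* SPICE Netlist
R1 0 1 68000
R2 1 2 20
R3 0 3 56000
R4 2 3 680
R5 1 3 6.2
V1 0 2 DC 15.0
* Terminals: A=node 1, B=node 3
Find the Thévenin equivalent first; then I_n = V_th/R_th and R_n = R_th.
Step 1 — V_th is the open-circuit voltage V_A - V_B (nothing connected across the terminals).
Nodal analysis, taking node 2 as the 0 V reference.
Source V1 fixes V_0 = 15 V.
KCL at each unknown node (sum of currents leaving = 0; resistances in Ω):
  Node 1: (V_1 - 15)/68000 + (V_1 - 0)/20 + (V_1 - V_3)/6.2 = 0
  Node 3: (V_3 - 15)/56000 + (V_3 - 0)/680 + (V_3 - V_1)/6.2 = 0
Collecting terms (coefficients in siemens):
  0.2113·V_1 - 0.1613·V_3 = 0.0002206
  0.1628·V_3 - 0.1613·V_1 = 0.0002679
Determinant D = (0.2113)(0.1628) - (-0.1613)(-0.1613) = 0.008381
V_1 = [(0.0002206)(0.1628) - (-0.1613)(0.0002679)]/D = 0.009439 V
V_3 = [(0.2113)(0.0002679) - (0.0002206)(-0.1613)]/D = 0.011 V
V_th = V_1 - V_3 = 0.009439 - 0.011 = -0.001559 V
Step 2 — R_th: zero the source — replace V1 by a short circuit (node 2 merges into node 0) — and find the resistance seen between A (node 1) and B (node 3).
Reduce the network between node 1 (A) and node 3 (B) by series/parallel combination:
  Rp1 = R1 ‖ R2 (parallel, both between nodes 0 and 1) = 1/(1/68000 + 1/20) = 19.99 Ω
  Rp2 = R3 ‖ R4 (parallel, both between nodes 0 and 3) = 1/(1/56000 + 1/680) = 671.8 Ω
  Rs1 = Rp1 + Rp2 (series, joined only at node 0) = 19.99 + 671.8 = 691.8 Ω
  Rp3 = R5 ‖ Rs1 (parallel, both between nodes 1 and 3) = 1/(1/6.2 + 1/691.8) = 6.145 Ω
R_th = 6.145 Ω
I_n = V_th/R_th = -0.001559/6.145 = -0.0002537 A, and R_n = R_th = 6.145 Ω

Final answer: I_n = -0.0002537 A, R_n = 6.145 Ω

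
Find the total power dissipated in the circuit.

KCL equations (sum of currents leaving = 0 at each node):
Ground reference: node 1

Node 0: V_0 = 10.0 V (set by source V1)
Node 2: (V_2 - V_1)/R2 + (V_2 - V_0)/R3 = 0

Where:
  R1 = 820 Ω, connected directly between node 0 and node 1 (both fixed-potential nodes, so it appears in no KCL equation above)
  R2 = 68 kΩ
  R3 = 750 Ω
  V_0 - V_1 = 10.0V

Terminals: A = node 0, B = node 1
Nodal analysis, taking node 1 as the 0 V reference.
Source V1 fixes V_0 = 10 V.
KCL at each unknown node (sum of currents leaving = 0; resistances in Ω):
  Node 2: (V_2 - 0)/68000 + (V_2 - 10)/750 = 0
Collecting terms: 0.001348 × V_2 = 0.01333  =>  V_2 = 9.891 V
Power in each resistor, P = (ΔV)²/R:
  P_R1 = (10 - 0)²/820 = 0.122 W
  P_R2 = (0 - 9.891)²/68000 = 0.001439 W
  P_R3 = (10 - 9.891)²/750 = 0.00001587 W
P_total = P_R1 + P_R2 + P_R3 = 0.1234 W

Final answer: 0.1234 W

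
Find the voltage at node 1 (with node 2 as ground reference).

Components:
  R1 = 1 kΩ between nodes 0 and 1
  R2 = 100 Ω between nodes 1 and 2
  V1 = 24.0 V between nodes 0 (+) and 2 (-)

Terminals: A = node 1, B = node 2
Nodal analysis, taking node 2 as the 0 V reference.
Source V1 fixes V_0 = 24 V.
KCL at each unknown node (sum of currents leaving = 0; resistances in Ω):
  Node 1: (V_1 - 24)/1000 + (V_1 - 0)/100 = 0
Collecting terms: 0.011 × V_1 = 0.024  =>  V_1 = 2.182 V
The requested potential is V_1 = 2.182 V.

Final answer: V_1 = 2.182 V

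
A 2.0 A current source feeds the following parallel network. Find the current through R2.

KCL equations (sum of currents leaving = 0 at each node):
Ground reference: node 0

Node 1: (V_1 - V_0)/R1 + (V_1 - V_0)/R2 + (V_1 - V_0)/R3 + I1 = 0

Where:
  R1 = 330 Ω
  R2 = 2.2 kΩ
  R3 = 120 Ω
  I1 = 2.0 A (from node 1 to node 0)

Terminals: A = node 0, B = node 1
All resistors sit directly between nodes 0 and 1, so they are in parallel and share one voltage V; the full source current 2 A splits among them.
1/R_par = 1/330 + 1/2200 + 1/120 = 0.01182 S  =>  R_par = 84.62 Ω
V = I × R_par = 2 × 84.62 = 169.2 V
I_R2 = V/R2 = 169.2/2200 = 0.07692 A

Final answer: 0.07692 A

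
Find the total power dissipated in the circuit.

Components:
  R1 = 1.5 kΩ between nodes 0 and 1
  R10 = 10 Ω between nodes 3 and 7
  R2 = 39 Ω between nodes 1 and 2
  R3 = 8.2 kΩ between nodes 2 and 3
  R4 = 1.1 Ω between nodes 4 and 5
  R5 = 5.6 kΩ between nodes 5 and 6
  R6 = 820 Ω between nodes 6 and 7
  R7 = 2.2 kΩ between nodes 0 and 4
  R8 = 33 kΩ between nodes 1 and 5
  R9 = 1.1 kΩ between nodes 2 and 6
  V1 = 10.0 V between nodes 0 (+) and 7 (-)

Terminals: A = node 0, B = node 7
Nodal analysis, taking node 7 as the 0 V reference.
Source V1 fixes V_0 = 10 V.
KCL at each unknown node (sum of currents leaving = 0; resistances in Ω):
  Node 1: (V_1 - 10)/1500 + (V_1 - V_2)/39 + (V_1 - V_5)/33000 = 0
  Node 2: (V_2 - V_1)/39 + (V_2 - V_3)/8200 + (V_2 - V_6)/1100 = 0
  Node 3: (V_3 - V_2)/8200 + (V_3 - 0)/10 = 0
  Node 4: (V_4 - V_5)/1.1 + (V_4 - 10)/2200 = 0
  Node 5: (V_5 - V_4)/1.1 + (V_5 - V_6)/5600 + (V_5 - V_1)/33000 = 0
  Node 6: (V_6 - V_5)/5600 + (V_6 - 0)/820 + (V_6 - V_2)/1100 = 0
Collecting terms (coefficients in siemens):
  0.02634·V_1 - 0.02564·V_2 - 0.0000303·V_5 = 0.006667
  0.02667·V_2 - 0.02564·V_1 - 0.000122·V_3 - 0.0009091·V_6 = 0
  0.1001·V_3 - 0.000122·V_2 = 0
  0.9095·V_4 - 0.9091·V_5 = 0.004545
  0.9093·V_5 - 0.0000303·V_1 - 0.9091·V_4 - 0.0001786·V_6 = 0
  0.002307·V_6 - 0.0009091·V_2 - 0.0001786·V_5 = 0
Solving these 6 simultaneous equations (Gaussian elimination) gives:
  V_1 = 5.502 V, V_2 = 5.382 V, V_3 = 0.006556 V, V_4 = 7.837 V
  V_5 = 7.836 V, V_6 = 2.727 V
Power in each resistor, P = (ΔV)²/R:
  P_R1 = (10 - 5.502)²/1500 = 0.01349 W
  P_R2 = (5.502 - 5.382)²/39 = 0.0003674 W
  P_R3 = (5.382 - 0.006556)²/8200 = 0.003524 W
  P_R4 = (7.837 - 7.836)²/1.1 = 0.000001063 W
  P_R5 = (7.836 - 2.727)²/5600 = 0.004661 W
  P_R6 = (2.727 - 0)²/820 = 0.009071 W
  P_R7 = (10 - 7.837)²/2200 = 0.002126 W
  P_R8 = (5.502 - 7.836)²/33000 = 0.0001651 W
  P_R9 = (5.382 - 2.727)²/1100 = 0.006409 W
  P_R10 = (0.006556 - 0)²/10 = 0.000004298 W
P_total = P_R1 + P_R2 + P_R3 + P_R4 + P_R5 + P_R6 + P_R7 + P_R8 + P_R9 + P_R10 = 0.03982 W

Final answer: 0.03982 W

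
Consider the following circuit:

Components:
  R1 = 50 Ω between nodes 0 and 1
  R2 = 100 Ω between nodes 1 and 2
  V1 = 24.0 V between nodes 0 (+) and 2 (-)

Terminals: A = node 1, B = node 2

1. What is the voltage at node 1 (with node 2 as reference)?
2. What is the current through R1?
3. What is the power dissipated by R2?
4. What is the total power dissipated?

Nodal analysis, taking node 2 as the 0 V reference.
Source V1 fixes V_0 = 24 V.
KCL at each unknown node (sum of currents leaving = 0; resistances in Ω):
  Node 1: (V_1 - 24)/50 + (V_1 - 0)/100 = 0
Collecting terms: 0.03 × V_1 = 0.48  =>  V_1 = 16 V
Part 1:
  Read off the nodal solution: V_1 = 16 V
Part 2:
  I_R1 = (V_0 - V_1)/R1 = (24 - 16)/50 = 0.16 A
  Magnitude: I_R1 = 0.16 A
Part 3:
  I_R2 = (V_1 - V_2)/R2 = (16 - 0)/100 = 0.16 A
  P_R2 = I_R2² × R2 = (0.16)² × 100 = 2.56 W
Part 4:
  Power in each resistor, P = (ΔV)²/R:
    P_R1 = (24 - 16)²/50 = 1.28 W
    P_R2 = (16 - 0)²/100 = 2.56 W
  P_total = P_R1 + P_R2 = 3.84 W

Final answers:
1. V_1 = 16 V
2. I_R1 = 0.16 A
3. P_R2 = 2.56 W
4. P_total = 3.84 W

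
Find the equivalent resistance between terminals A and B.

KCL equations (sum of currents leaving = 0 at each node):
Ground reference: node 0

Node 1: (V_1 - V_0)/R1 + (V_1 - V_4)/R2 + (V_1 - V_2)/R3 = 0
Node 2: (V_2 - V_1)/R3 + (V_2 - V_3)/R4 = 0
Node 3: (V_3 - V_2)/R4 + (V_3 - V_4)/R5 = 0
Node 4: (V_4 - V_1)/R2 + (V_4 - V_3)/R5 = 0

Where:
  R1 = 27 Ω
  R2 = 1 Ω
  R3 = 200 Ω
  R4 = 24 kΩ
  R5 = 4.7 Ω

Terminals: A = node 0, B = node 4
Reduce the network between node 0 (A) and node 4 (B) by series/parallel combination:
  Rs1 = R3 + R4 (series, joined only at node 2) = 200 + 24000 = 24200 Ω
  Rs2 = R5 + Rs1 (series, joined only at node 3) = 4.7 + 24200 = 24200 Ω
  Rp1 = R2 ‖ Rs2 (parallel, both between nodes 1 and 4) = 1/(1/1 + 1/24200) = 1 Ω
  Rs3 = R1 + Rp1 (series, joined only at node 1) = 27 + 1 = 28 Ω
R_eq = 28 Ω

Final answer: 28 Ω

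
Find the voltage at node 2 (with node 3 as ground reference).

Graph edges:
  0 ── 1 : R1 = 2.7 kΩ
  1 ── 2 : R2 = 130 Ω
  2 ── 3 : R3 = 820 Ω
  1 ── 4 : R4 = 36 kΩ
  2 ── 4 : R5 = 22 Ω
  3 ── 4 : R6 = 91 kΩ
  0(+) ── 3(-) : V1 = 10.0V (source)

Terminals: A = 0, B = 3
Nodal analysis, taking node 3 as the 0 V reference.
Source V1 fixes V_0 = 10 V.
KCL at each unknown node (sum of currents leaving = 0; resistances in Ω):
  Node 1: (V_1 - 10)/2700 + (V_1 - V_2)/130 + (V_1 - V_4)/36000 = 0
  Node 2: (V_2 - V_1)/130 + (V_2 - 0)/820 + (V_2 - V_4)/22 = 0
  Node 4: (V_4 - V_1)/36000 + (V_4 - V_2)/22 + (V_4 - 0)/91000 = 0
Collecting terms (coefficients in siemens):
  0.00809·V_1 - 0.007692·V_2 - 0.00002778·V_4 = 0.003704
  0.05437·V_2 - 0.007692·V_1 - 0.04545·V_4 = 0
  0.04549·V_4 - 0.00002778·V_1 - 0.04545·V_2 = 0
Solving these 3 simultaneous equations (Gaussian elimination) gives:
  V_1 = 2.587 V, V_2 = 2.231 V, V_4 = 2.231 V
The requested potential is V_2 = 2.231 V.

Final answer: V_2 = 2.231 V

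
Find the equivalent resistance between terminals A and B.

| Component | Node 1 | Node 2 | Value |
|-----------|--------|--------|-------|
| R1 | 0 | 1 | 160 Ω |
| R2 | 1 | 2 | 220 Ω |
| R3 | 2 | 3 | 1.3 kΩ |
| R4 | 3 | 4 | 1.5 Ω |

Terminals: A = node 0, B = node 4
Reduce the network between node 0 (A) and node 4 (B) by series/parallel combination:
  Rs1 = R1 + R2 (series, joined only at node 1) = 160 + 220 = 380 Ω
  Rs2 = R3 + Rs1 (series, joined only at node 2) = 1300 + 380 = 1680 Ω
  Rs3 = R4 + Rs2 (series, joined only at node 3) = 1.5 + 1680 = 1682 Ω
R_eq = 1.681 kΩ

Final answer: 1.681 kΩ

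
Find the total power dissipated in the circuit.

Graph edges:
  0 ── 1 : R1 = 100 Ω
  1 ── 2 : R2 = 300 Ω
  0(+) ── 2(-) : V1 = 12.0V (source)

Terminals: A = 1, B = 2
Nodal analysis, taking node 2 as the 0 V reference.
Source V1 fixes V_0 = 12 V.
KCL at each unknown node (sum of currents leaving = 0; resistances in Ω):
  Node 1: (V_1 - 12)/100 + (V_1 - 0)/300 = 0
Collecting terms: 0.01333 × V_1 = 0.12  =>  V_1 = 9 V
Power in each resistor, P = (ΔV)²/R:
  P_R1 = (12 - 9)²/100 = 0.09 W
  P_R2 = (9 - 0)²/300 = 0.27 W
P_total = P_R1 + P_R2 = 0.36 W

Final answer: 0.36 W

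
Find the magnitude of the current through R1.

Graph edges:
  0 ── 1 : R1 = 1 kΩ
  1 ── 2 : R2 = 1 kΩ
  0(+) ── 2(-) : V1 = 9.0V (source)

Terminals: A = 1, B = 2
Nodal analysis, taking node 2 as the 0 V reference.
Source V1 fixes V_0 = 9 V.
KCL at each unknown node (sum of currents leaving = 0; resistances in Ω):
  Node 1: (V_1 - 9)/1000 + (V_1 - 0)/1000 = 0
Collecting terms: 0.002 × V_1 = 0.009  =>  V_1 = 4.5 V
I_R1 = (V_0 - V_1)/R1 = (9 - 4.5)/1000 = 0.0045 A
|I_R1| = 0.0045 A

Final answer: |I_R1| = 0.0045 A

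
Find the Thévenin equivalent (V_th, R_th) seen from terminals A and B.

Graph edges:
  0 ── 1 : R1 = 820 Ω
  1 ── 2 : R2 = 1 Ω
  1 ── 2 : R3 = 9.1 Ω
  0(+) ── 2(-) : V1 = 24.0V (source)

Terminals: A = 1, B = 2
Step 1 — V_th is the open-circuit voltage V_A - V_B (nothing connected across the terminals).
Nodal analysis, taking node 2 as the 0 V reference.
Source V1 fixes V_0 = 24 V.
KCL at each unknown node (sum of currents leaving = 0; resistances in Ω):
  Node 1: (V_1 - 24)/820 + (V_1 - 0)/1 + (V_1 - 0)/9.1 = 0
Collecting terms: 1.111 × V_1 = 0.02927  =>  V_1 = 0.02634 V
V_th = V_1 - V_2 = 0.02634 - 0 = 0.02634 V
Step 2 — R_th: zero the source — replace V1 by a short circuit (node 2 merges into node 0) — and find the resistance seen between A (node 1) and B (node 0).
Reduce the network between node 1 (A) and node 0 (B) by series/parallel combination:
  Rp1 = R1 ‖ R2 ‖ R3 (parallel, all between nodes 0 and 1) = 1/(1/820 + 1/1 + 1/9.1) = 0.9 Ω
R_th = 0.9 Ω

Final answer: V_th = 0.02634 V, R_th = 0.9 Ω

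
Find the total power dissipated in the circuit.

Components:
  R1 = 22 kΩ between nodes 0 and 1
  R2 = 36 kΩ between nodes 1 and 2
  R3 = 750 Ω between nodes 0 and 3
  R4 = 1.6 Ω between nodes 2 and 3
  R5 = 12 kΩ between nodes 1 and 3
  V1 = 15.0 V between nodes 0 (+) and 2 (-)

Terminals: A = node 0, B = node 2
Nodal analysis, taking node 2 as the 0 V reference.
Source V1 fixes V_0 = 15 V.
KCL at each unknown node (sum of currents leaving = 0; resistances in Ω):
  Node 1: (V_1 - 15)/22000 + (V_1 - 0)/36000 + (V_1 - V_3)/12000 = 0
  Node 3: (V_3 - 15)/750 + (V_3 - 0)/1.6 + (V_3 - V_1)/12000 = 0
Collecting terms (coefficients in siemens):
  0.0001566·V_1 - 0.00008333·V_3 = 0.0006818
  0.6264·V_3 - 0.00008333·V_1 = 0.02
Determinant D = (0.0001566)(0.6264) - (-0.00008333)(-0.00008333) = 0.00009807
V_1 = [(0.0006818)(0.6264) - (-0.00008333)(0.02)]/D = 4.372 V
V_3 = [(0.0001566)(0.02) - (0.0006818)(-0.00008333)]/D = 0.03251 V
Power in each resistor, P = (ΔV)²/R:
  P_R1 = (15 - 4.372)²/22000 = 0.005134 W
  P_R2 = (4.372 - 0)²/36000 = 0.000531 W
  P_R3 = (15 - 0.03251)²/750 = 0.2987 W
  P_R4 = (0 - 0.03251)²/1.6 = 0.0006605 W
  P_R5 = (4.372 - 0.03251)²/12000 = 0.001569 W
P_total = P_R1 + P_R2 + P_R3 + P_R4 + P_R5 = 0.3066 W

Final answer: 0.3066 W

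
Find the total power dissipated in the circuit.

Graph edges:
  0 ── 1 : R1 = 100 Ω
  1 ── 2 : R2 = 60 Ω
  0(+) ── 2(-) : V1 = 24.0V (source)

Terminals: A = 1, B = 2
Nodal analysis, taking node 2 as the 0 V reference.
Source V1 fixes V_0 = 24 V.
KCL at each unknown node (sum of currents leaving = 0; resistances in Ω):
  Node 1: (V_1 - 24)/100 + (V_1 - 0)/60 = 0
Collecting terms: 0.02667 × V_1 = 0.24  =>  V_1 = 9 V
Power in each resistor, P = (ΔV)²/R:
  P_R1 = (24 - 9)²/100 = 2.25 W
  P_R2 = (9 - 0)²/60 = 1.35 W
P_total = P_R1 + P_R2 = 3.6 W

Final answer: 3.6 W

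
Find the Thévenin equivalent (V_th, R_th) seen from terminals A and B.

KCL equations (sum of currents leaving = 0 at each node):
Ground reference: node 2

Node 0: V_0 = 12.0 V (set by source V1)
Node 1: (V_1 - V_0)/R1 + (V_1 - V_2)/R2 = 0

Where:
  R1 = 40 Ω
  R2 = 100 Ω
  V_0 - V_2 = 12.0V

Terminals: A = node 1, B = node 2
Step 1 — V_th is the open-circuit voltage V_A - V_B (nothing connected across the terminals).
Nodal analysis, taking node 2 as the 0 V reference.
Source V1 fixes V_0 = 12 V.
KCL at each unknown node (sum of currents leaving = 0; resistances in Ω):
  Node 1: (V_1 - 12)/40 + (V_1 - 0)/100 = 0
Collecting terms: 0.035 × V_1 = 0.3  =>  V_1 = 8.571 V
V_th = V_1 - V_2 = 8.571 - 0 = 8.571 V
Step 2 — R_th: zero the source — replace V1 by a short circuit (node 2 merges into node 0) — and find the resistance seen between A (node 1) and B (node 0).
Reduce the network between node 1 (A) and node 0 (B) by series/parallel combination:
  Rp1 = R1 ‖ R2 (parallel, both between nodes 0 and 1) = 1/(1/40 + 1/100) = 28.57 Ω
R_th = 28.57 Ω

Final answer: V_th = 8.571 V, R_th = 28.57 Ω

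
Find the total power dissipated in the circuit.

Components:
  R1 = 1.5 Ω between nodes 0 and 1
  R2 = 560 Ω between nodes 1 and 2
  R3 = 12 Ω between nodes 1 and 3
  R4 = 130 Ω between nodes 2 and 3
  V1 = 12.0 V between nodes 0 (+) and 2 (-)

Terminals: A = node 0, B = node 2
Nodal analysis, taking node 2 as the 0 V reference.
Source V1 fixes V_0 = 12 V.
KCL at each unknown node (sum of currents leaving = 0; resistances in Ω):
  Node 1: (V_1 - 12)/1.5 + (V_1 - 0)/560 + (V_1 - V_3)/12 = 0
  Node 3: (V_3 - V_1)/12 + (V_3 - 0)/130 = 0
Collecting terms (coefficients in siemens):
  0.7518·V_1 - 0.08333·V_3 = 8
  0.09103·V_3 - 0.08333·V_1 = 0
Determinant D = (0.7518)(0.09103) - (-0.08333)(-0.08333) = 0.06149
V_1 = [(8)(0.09103) - (-0.08333)(0)]/D = 11.84 V
V_3 = [(0.7518)(0) - (8)(-0.08333)]/D = 10.84 V
Power in each resistor, P = (ΔV)²/R:
  P_R1 = (12 - 11.84)²/1.5 = 0.0164 W
  P_R2 = (11.84 - 0)²/560 = 0.2505 W
  P_R3 = (11.84 - 10.84)²/12 = 0.08347 W
  P_R4 = (0 - 10.84)²/130 = 0.9043 W
P_total = P_R1 + P_R2 + P_R3 + P_R4 = 1.255 W

Final answer: 1.255 W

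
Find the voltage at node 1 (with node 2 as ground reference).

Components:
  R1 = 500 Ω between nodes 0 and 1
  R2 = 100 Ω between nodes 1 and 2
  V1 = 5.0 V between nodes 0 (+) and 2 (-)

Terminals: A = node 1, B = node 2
Nodal analysis, taking node 2 as the 0 V reference.
Source V1 fixes V_0 = 5 V.
KCL at each unknown node (sum of currents leaving = 0; resistances in Ω):
  Node 1: (V_1 - 5)/500 + (V_1 - 0)/100 = 0
Collecting terms: 0.012 × V_1 = 0.01  =>  V_1 = 0.8333 V
The requested potential is V_1 = 0.8333 V.

Final answer: V_1 = 0.8333 V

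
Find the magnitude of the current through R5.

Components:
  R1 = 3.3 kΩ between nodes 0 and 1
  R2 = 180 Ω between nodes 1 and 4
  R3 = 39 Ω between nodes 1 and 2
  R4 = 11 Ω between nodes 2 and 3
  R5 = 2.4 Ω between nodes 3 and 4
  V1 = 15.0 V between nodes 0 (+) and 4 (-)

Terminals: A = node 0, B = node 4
Nodal analysis, taking node 4 as the 0 V reference.
Source V1 fixes V_0 = 15 V.
KCL at each unknown node (sum of currents leaving = 0; resistances in Ω):
  Node 1: (V_1 - 15)/3300 + (V_1 - 0)/180 + (V_1 - V_2)/39 = 0
  Node 2: (V_2 - V_1)/39 + (V_2 - V_3)/11 = 0
  Node 3: (V_3 - V_2)/11 + (V_3 - 0)/2.4 = 0
Collecting terms (coefficients in siemens):
  0.0315·V_1 - 0.02564·V_2 = 0.004545
  0.1166·V_2 - 0.02564·V_1 - 0.09091·V_3 = 0
  0.5076·V_3 - 0.09091·V_2 = 0
Solving these 3 simultaneous equations (Gaussian elimination) gives:
  V_1 = 0.1822 V, V_2 = 0.0466 V, V_3 = 0.008347 V
I_R5 = (V_3 - V_4)/R5 = (0.008347 - 0)/2.4 = 0.003478 A
|I_R5| = 0.003478 A

Final answer: |I_R5| = 0.003478 A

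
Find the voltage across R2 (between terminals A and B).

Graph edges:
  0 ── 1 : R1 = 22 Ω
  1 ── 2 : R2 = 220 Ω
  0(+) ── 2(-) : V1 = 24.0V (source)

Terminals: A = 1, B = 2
R1 and R2 are in series across V1 (node 0 → node 1 → node 2), and the output A–B is taken across R2, so this is a voltage divider.
Series current: I = V1/(R1 + R2) = 24/(22 + 220) = 24/242 = 0.09917 A
V_R2 = I × R2 = V1 × R2/(R1 + R2) = 24 × 220/242 = 21.82 V

Final answer: 21.82 V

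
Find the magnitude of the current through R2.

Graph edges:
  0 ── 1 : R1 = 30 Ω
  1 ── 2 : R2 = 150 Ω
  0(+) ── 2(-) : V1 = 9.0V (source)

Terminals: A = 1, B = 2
Nodal analysis, taking node 2 as the 0 V reference.
Source V1 fixes V_0 = 9 V.
KCL at each unknown node (sum of currents leaving = 0; resistances in Ω):
  Node 1: (V_1 - 9)/30 + (V_1 - 0)/150 = 0
Collecting terms: 0.04 × V_1 = 0.3  =>  V_1 = 7.5 V
I_R2 = (V_1 - V_2)/R2 = (7.5 - 0)/150 = 0.05 A
|I_R2| = 0.05 A

Final answer: |I_R2| = 0.05 A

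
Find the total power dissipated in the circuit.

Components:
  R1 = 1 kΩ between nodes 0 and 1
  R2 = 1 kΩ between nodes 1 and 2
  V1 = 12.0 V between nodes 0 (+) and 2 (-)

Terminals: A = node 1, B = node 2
Nodal analysis, taking node 2 as the 0 V reference.
Source V1 fixes V_0 = 12 V.
KCL at each unknown node (sum of currents leaving = 0; resistances in Ω):
  Node 1: (V_1 - 12)/1000 + (V_1 - 0)/1000 = 0
Collecting terms: 0.002 × V_1 = 0.012  =>  V_1 = 6 V
Power in each resistor, P = (ΔV)²/R:
  P_R1 = (12 - 6)²/1000 = 0.036 W
  P_R2 = (6 - 0)²/1000 = 0.036 W
P_total = P_R1 + P_R2 = 0.072 W

Final answer: 0.072 W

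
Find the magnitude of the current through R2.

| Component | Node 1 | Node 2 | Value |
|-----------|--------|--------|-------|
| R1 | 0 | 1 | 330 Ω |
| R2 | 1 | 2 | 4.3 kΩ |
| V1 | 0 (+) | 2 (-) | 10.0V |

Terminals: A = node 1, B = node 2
Nodal analysis, taking node 2 as the 0 V reference.
Source V1 fixes V_0 = 10 V.
KCL at each unknown node (sum of currents leaving = 0; resistances in Ω):
  Node 1: (V_1 - 10)/330 + (V_1 - 0)/4300 = 0
Collecting terms: 0.003263 × V_1 = 0.0303  =>  V_1 = 9.287 V
I_R2 = (V_1 - V_2)/R2 = (9.287 - 0)/4300 = 0.00216 A
|I_R2| = 0.00216 A

Final answer: |I_R2| = 0.00216 A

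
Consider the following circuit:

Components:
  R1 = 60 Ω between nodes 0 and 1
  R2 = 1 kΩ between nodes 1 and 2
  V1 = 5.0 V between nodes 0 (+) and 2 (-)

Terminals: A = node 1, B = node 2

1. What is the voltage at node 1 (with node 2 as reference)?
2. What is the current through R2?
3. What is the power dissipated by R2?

Nodal analysis, taking node 2 as the 0 V reference.
Source V1 fixes V_0 = 5 V.
KCL at each unknown node (sum of currents leaving = 0; resistances in Ω):
  Node 1: (V_1 - 5)/60 + (V_1 - 0)/1000 = 0
Collecting terms: 0.01767 × V_1 = 0.08333  =>  V_1 = 4.717 V
Part 1:
  Read off the nodal solution: V_1 = 4.717 V
Part 2:
  I_R2 = (V_1 - V_2)/R2 = (4.717 - 0)/1000 = 0.004717 A
  Magnitude: I_R2 = 0.004717 A
Part 3:
  I_R2 = (V_1 - V_2)/R2 = (4.717 - 0)/1000 = 0.004717 A
  P_R2 = I_R2² × R2 = (0.004717)² × 1000 = 0.02225 W

Final answers:
1. V_1 = 4.717 V
2. I_R2 = 0.004717 A
3. P_R2 = 0.02225 W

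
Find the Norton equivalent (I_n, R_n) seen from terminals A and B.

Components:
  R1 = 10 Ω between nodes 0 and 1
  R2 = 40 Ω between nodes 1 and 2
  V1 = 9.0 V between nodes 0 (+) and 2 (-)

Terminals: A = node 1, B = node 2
Find the Thévenin equivalent first; then I_n = V_th/R_th and R_n = R_th.
Step 1 — V_th is the open-circuit voltage V_A - V_B (nothing connected across the terminals).
Nodal analysis, taking node 2 as the 0 V reference.
Source V1 fixes V_0 = 9 V.
KCL at each unknown node (sum of currents leaving = 0; resistances in Ω):
  Node 1: (V_1 - 9)/10 + (V_1 - 0)/40 = 0
Collecting terms: 0.125 × V_1 = 0.9  =>  V_1 = 7.2 V
V_th = V_1 - V_2 = 7.2 - 0 = 7.2 V
Step 2 — R_th: zero the source — replace V1 by a short circuit (node 2 merges into node 0) — and find the resistance seen between A (node 1) and B (node 0).
Reduce the network between node 1 (A) and node 0 (B) by series/parallel combination:
  Rp1 = R1 ‖ R2 (parallel, both between nodes 0 and 1) = 1/(1/10 + 1/40) = 8 Ω
R_th = 8 Ω
I_n = V_th/R_th = 7.2/8 = 0.9 A, and R_n = R_th = 8 Ω

Final answer: I_n = 0.9 A, R_n = 8 Ω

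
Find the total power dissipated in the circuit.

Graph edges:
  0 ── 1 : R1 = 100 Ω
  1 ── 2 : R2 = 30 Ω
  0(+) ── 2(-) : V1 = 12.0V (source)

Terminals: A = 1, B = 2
Nodal analysis, taking node 2 as the 0 V reference.
Source V1 fixes V_0 = 12 V.
KCL at each unknown node (sum of currents leaving = 0; resistances in Ω):
  Node 1: (V_1 - 12)/100 + (V_1 - 0)/30 = 0
Collecting terms: 0.04333 × V_1 = 0.12  =>  V_1 = 2.769 V
Power in each resistor, P = (ΔV)²/R:
  P_R1 = (12 - 2.769)²/100 = 0.8521 W
  P_R2 = (2.769 - 0)²/30 = 0.2556 W
P_total = P_R1 + P_R2 = 1.108 W

Final answer: 1.108 W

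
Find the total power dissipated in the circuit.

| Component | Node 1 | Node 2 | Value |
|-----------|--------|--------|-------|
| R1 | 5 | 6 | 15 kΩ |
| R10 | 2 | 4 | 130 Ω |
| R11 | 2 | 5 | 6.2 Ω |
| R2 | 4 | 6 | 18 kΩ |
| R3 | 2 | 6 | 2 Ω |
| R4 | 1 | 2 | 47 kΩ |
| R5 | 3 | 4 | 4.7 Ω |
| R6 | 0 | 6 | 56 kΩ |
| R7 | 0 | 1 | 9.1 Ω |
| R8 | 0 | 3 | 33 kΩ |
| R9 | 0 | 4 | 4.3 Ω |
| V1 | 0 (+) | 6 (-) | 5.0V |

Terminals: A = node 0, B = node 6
Nodal analysis, taking node 6 as the 0 V reference.
Source V1 fixes V_0 = 5 V.
KCL at each unknown node (sum of currents leaving = 0; resistances in Ω):
  Node 1: (V_1 - V_2)/47000 + (V_1 - 5)/9.1 = 0
  Node 2: (V_2 - 0)/2 + (V_2 - V_1)/47000 + (V_2 - V_4)/130 + (V_2 - V_5)/6.2 = 0
  Node 3: (V_3 - V_4)/4.7 + (V_3 - 5)/33000 = 0
  Node 4: (V_4 - 0)/18000 + (V_4 - V_3)/4.7 + (V_4 - 5)/4.3 + (V_4 - V_2)/130 = 0
  Node 5: (V_5 - 0)/15000 + (V_5 - V_2)/6.2 = 0
Collecting terms (coefficients in siemens):
  0.1099·V_1 - 0.00002128·V_2 = 0.5495
  0.669·V_2 - 0.00002128·V_1 - 0.007692·V_4 - 0.1613·V_5 = 0
  0.2128·V_3 - 0.2128·V_4 = 0.0001515
  0.4531·V_4 - 0.007692·V_2 - 0.2128·V_3 = 1.163
  0.1614·V_5 - 0.1613·V_2 = 0
Solving these 5 simultaneous equations (Gaussian elimination) gives:
  V_1 = 4.999 V, V_2 = 0.07355 V, V_3 = 4.841 V, V_4 = 4.841 V
  V_5 = 0.07352 V
Power in each resistor, P = (ΔV)²/R:
  P_R1 = (0.07352 - 0)²/15000 = 0.0000003603 W
  P_R2 = (4.841 - 0)²/18000 = 0.001302 W
  P_R3 = (0.07355 - 0)²/2 = 0.002705 W
  P_R4 = (4.999 - 0.07355)²/47000 = 0.0005162 W
  P_R5 = (4.841 - 4.841)²/4.7 = 0.0000000001089 W
  P_R6 = (5 - 0)²/56000 = 0.0004464 W
  P_R7 = (5 - 4.999)²/9.1 = 0.00000009994 W
  P_R8 = (5 - 4.841)²/33000 = 0.0000007643 W
  P_R9 = (5 - 4.841)²/4.3 = 0.005867 W
  P_R10 = (0.07355 - 4.841)²/130 = 0.1748 W
  P_R11 = (0.07355 - 0.07352)²/6.2 = 0.0000000001489 W
P_total = P_R1 + P_R2 + P_R3 + P_R4 + P_R5 + P_R6 + P_R7 + P_R8 + P_R9 + P_R10 + P_R11 = 0.1857 W

Final answer: 0.1857 W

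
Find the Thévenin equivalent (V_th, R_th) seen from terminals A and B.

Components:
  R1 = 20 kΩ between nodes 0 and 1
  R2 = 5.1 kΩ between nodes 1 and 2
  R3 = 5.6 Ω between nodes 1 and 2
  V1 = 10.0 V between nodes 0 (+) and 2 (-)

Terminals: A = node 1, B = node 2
Step 1 — V_th is the open-circuit voltage V_A - V_B (nothing connected across the terminals).
Nodal analysis, taking node 2 as the 0 V reference.
Source V1 fixes V_0 = 10 V.
KCL at each unknown node (sum of currents leaving = 0; resistances in Ω):
  Node 1: (V_1 - 10)/20000 + (V_1 - 0)/5100 + (V_1 - 0)/5.6 = 0
Collecting terms: 0.1788 × V_1 = 0.0005  =>  V_1 = 0.002796 V
V_th = V_1 - V_2 = 0.002796 - 0 = 0.002796 V
Step 2 — R_th: zero the source — replace V1 by a short circuit (node 2 merges into node 0) — and find the resistance seen between A (node 1) and B (node 0).
Reduce the network between node 1 (A) and node 0 (B) by series/parallel combination:
  Rp1 = R1 ‖ R2 ‖ R3 (parallel, all between nodes 0 and 1) = 1/(1/20000 + 1/5100 + 1/5.6) = 5.592 Ω
R_th = 5.592 Ω

Final answer: V_th = 0.002796 V, R_th = 5.592 Ω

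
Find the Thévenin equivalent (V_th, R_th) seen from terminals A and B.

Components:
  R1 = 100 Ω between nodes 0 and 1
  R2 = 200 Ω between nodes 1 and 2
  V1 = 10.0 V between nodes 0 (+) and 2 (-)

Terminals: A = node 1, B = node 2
Step 1 — V_th is the open-circuit voltage V_A - V_B (nothing connected across the terminals).
Nodal analysis, taking node 2 as the 0 V reference.
Source V1 fixes V_0 = 10 V.
KCL at each unknown node (sum of currents leaving = 0; resistances in Ω):
  Node 1: (V_1 - 10)/100 + (V_1 - 0)/200 = 0
Collecting terms: 0.015 × V_1 = 0.1  =>  V_1 = 6.667 V
V_th = V_1 - V_2 = 6.667 - 0 = 6.667 V
Step 2 — R_th: zero the source — replace V1 by a short circuit (node 2 merges into node 0) — and find the resistance seen between A (node 1) and B (node 0).
Reduce the network between node 1 (A) and node 0 (B) by series/parallel combination:
  Rp1 = R1 ‖ R2 (parallel, both between nodes 0 and 1) = 1/(1/100 + 1/200) = 66.67 Ω
R_th = 66.67 Ω

Final answer: V_th = 6.667 V, R_th = 66.67 Ω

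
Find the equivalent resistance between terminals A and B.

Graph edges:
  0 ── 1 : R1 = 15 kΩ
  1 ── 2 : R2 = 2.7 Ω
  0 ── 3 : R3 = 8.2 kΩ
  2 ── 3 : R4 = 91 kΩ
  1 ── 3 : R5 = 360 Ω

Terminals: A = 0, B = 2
The network is not a plain series/parallel combination. Inject a 1 A test current into terminal A (node 0) and return it from terminal B (node 2); then R_eq = V_A / (1 A).
Nodal analysis, taking node 2 as the 0 V reference.
Current source I_test pushes 1 A into node 0 and draws it out of node 2.
KCL at each unknown node (sum of currents leaving = 0; resistances in Ω):
  Node 0: (V_0 - V_1)/15000 + (V_0 - V_3)/8200 - 1 = 0
  Node 1: (V_1 - V_0)/15000 + (V_1 - 0)/2.7 + (V_1 - V_3)/360 = 0
  Node 3: (V_3 - V_0)/8200 + (V_3 - V_1)/360 + (V_3 - 0)/91000 = 0
Collecting terms (coefficients in siemens):
  0.0001886·V_0 - 0.00006667·V_1 - 0.000122·V_3 = 1
  0.3732·V_1 - 0.00006667·V_0 - 0.002778·V_3 = 0
  0.002911·V_3 - 0.000122·V_0 - 0.002778·V_1 = 0
Solving these 3 simultaneous equations (Gaussian elimination) gives:
  V_0 = 5452 V, V_1 = 2.693 V, V_3 = 231 V
R_eq = V_0 / 1 A = 5452 Ω = 5.452 kΩ

Final answer: 5.452 kΩ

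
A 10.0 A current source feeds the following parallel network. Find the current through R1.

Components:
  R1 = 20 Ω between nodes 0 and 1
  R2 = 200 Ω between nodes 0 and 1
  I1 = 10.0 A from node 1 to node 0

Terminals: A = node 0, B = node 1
All resistors sit directly between nodes 0 and 1, so they are in parallel and share one voltage V; the full source current 10 A splits among them.
1/R_par = 1/20 + 1/200 = 0.055 S  =>  R_par = 18.18 Ω
V = I × R_par = 10 × 18.18 = 181.8 V
I_R1 = V/R1 = 181.8/20 = 9.091 A

Final answer: 9.091 A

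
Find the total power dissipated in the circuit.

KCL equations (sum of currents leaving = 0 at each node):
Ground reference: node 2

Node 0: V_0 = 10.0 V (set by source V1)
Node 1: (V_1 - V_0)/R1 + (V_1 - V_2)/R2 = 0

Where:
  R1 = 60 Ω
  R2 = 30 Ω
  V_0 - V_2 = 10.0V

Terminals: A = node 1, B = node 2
Nodal analysis, taking node 2 as the 0 V reference.
Source V1 fixes V_0 = 10 V.
KCL at each unknown node (sum of currents leaving = 0; resistances in Ω):
  Node 1: (V_1 - 10)/60 + (V_1 - 0)/30 = 0
Collecting terms: 0.05 × V_1 = 0.1667  =>  V_1 = 3.333 V
Power in each resistor, P = (ΔV)²/R:
  P_R1 = (10 - 3.333)²/60 = 0.7407 W
  P_R2 = (3.333 - 0)²/30 = 0.3704 W
P_total = P_R1 + P_R2 = 1.111 W

Final answer: 1.111 W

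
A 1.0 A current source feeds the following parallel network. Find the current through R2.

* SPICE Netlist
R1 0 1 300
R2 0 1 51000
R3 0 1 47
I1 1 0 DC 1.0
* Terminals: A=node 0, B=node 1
All resistors sit directly between nodes 0 and 1, so they are in parallel and share one voltage V; the full source current 1 A splits among them.
1/R_par = 1/300 + 1/51000 + 1/47 = 0.02463 S  =>  R_par = 40.6 Ω
V = I × R_par = 1 × 40.6 = 40.6 V
I_R2 = V/R2 = 40.6/51000 = 0.0007961 A

Final answer: 0.0007961 A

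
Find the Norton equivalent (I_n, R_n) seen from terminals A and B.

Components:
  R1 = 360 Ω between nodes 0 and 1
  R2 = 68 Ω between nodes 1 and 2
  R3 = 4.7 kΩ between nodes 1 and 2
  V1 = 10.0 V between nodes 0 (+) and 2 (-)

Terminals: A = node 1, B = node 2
Find the Thévenin equivalent first; then I_n = V_th/R_th and R_n = R_th.
Step 1 — V_th is the open-circuit voltage V_A - V_B (nothing connected across the terminals).
Nodal analysis, taking node 2 as the 0 V reference.
Source V1 fixes V_0 = 10 V.
KCL at each unknown node (sum of currents leaving = 0; resistances in Ω):
  Node 1: (V_1 - 10)/360 + (V_1 - 0)/68 + (V_1 - 0)/4700 = 0
Collecting terms: 0.0177 × V_1 = 0.02778  =>  V_1 = 1.57 V
V_th = V_1 - V_2 = 1.57 - 0 = 1.57 V
Step 2 — R_th: zero the source — replace V1 by a short circuit (node 2 merges into node 0) — and find the resistance seen between A (node 1) and B (node 0).
Reduce the network between node 1 (A) and node 0 (B) by series/parallel combination:
  Rp1 = R1 ‖ R2 ‖ R3 (parallel, all between nodes 0 and 1) = 1/(1/360 + 1/68 + 1/4700) = 56.51 Ω
R_th = 56.51 Ω
I_n = V_th/R_th = 1.57/56.51 = 0.02778 A, and R_n = R_th = 56.51 Ω

Final answer: I_n = 0.02778 A, R_n = 56.51 Ω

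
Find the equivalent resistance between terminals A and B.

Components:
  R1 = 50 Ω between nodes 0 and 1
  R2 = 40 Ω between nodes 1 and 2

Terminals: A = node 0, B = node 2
Reduce the network between node 0 (A) and node 2 (B) by series/parallel combination:
  Rs1 = R1 + R2 (series, joined only at node 1) = 50 + 40 = 90 Ω
R_eq = 90 Ω

Final answer: 90 Ω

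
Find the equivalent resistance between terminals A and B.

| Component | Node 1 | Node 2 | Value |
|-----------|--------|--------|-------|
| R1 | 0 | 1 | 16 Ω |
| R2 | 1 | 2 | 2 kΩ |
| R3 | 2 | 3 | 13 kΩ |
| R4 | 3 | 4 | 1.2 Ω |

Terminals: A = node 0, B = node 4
Reduce the network between node 0 (A) and node 4 (B) by series/parallel combination:
  Rs1 = R1 + R2 (series, joined only at node 1) = 16 + 2000 = 2016 Ω
  Rs2 = R3 + Rs1 (series, joined only at node 2) = 13000 + 2016 = 15020 Ω
  Rs3 = R4 + Rs2 (series, joined only at node 3) = 1.2 + 15020 = 15020 Ω
R_eq = 15.02 kΩ

Final answer: 15.02 kΩ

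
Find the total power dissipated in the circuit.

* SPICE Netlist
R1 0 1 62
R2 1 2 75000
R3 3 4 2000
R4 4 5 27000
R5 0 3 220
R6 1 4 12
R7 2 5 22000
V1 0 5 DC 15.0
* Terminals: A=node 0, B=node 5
Nodal analysis, taking node 5 as the 0 V reference.
Source V1 fixes V_0 = 15 V.
KCL at each unknown node (sum of currents leaving = 0; resistances in Ω):
  Node 1: (V_1 - 15)/62 + (V_1 - V_2)/75000 + (V_1 - V_4)/12 = 0
  Node 2: (V_2 - V_1)/75000 + (V_2 - 0)/22000 = 0
  Node 3: (V_3 - V_4)/2000 + (V_3 - 15)/220 = 0
  Node 4: (V_4 - V_3)/2000 + (V_4 - 0)/27000 + (V_4 - V_1)/12 = 0
Collecting terms (coefficients in siemens):
  0.09948·V_1 - 0.00001333·V_2 - 0.08333·V_4 = 0.2419
  0.00005879·V_2 - 0.00001333·V_1 = 0
  0.005045·V_3 - 0.0005·V_4 = 0.06818
  0.08387·V_4 - 0.08333·V_1 - 0.0005·V_3 = 0
Solving these 4 simultaneous equations (Gaussian elimination) gives:
  V_1 = 14.96 V, V_2 = 3.392 V, V_3 = 15 V, V_4 = 14.95 V
Power in each resistor, P = (ΔV)²/R:
  P_R1 = (15 - 14.96)²/62 = 0.00002917 W
  P_R2 = (14.96 - 3.392)²/75000 = 0.001783 W
  P_R3 = (15 - 14.95)²/2000 = 0.0000009707 W
  P_R4 = (14.95 - 0)²/27000 = 0.008279 W
  P_R5 = (15 - 15)²/220 = 0.0000001068 W
  P_R6 = (14.96 - 14.95)²/12 = 0.000003393 W
  P_R7 = (3.392 - 0)²/22000 = 0.0005231 W
P_total = P_R1 + P_R2 + P_R3 + P_R4 + P_R5 + P_R6 + P_R7 = 0.01062 W

Final answer: 0.01062 W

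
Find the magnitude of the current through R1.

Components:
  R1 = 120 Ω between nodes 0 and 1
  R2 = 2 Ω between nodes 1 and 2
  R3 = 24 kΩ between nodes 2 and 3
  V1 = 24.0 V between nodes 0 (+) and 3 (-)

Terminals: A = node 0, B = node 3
Nodal analysis, taking node 3 as the 0 V reference.
Source V1 fixes V_0 = 24 V.
KCL at each unknown node (sum of currents leaving = 0; resistances in Ω):
  Node 1: (V_1 - 24)/120 + (V_1 - V_2)/2 = 0
  Node 2: (V_2 - V_1)/2 + (V_2 - 0)/24000 = 0
Collecting terms (coefficients in siemens):
  0.5083·V_1 - 0.5·V_2 = 0.2
  0.5·V_2 - 0.5·V_1 = 0
Determinant D = (0.5083)(0.5) - (-0.5)(-0.5) = 0.004188
V_1 = [(0.2)(0.5) - (-0.5)(0)]/D = 23.88 V
V_2 = [(0.5083)(0) - (0.2)(-0.5)]/D = 23.88 V
I_R1 = (V_0 - V_1)/R1 = (24 - 23.88)/120 = 0.0009949 A
|I_R1| = 0.0009949 A

Final answer: |I_R1| = 0.0009949 A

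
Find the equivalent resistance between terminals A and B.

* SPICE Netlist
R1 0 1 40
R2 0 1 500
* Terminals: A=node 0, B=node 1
Reduce the network between node 0 (A) and node 1 (B) by series/parallel combination:
  Rp1 = R1 ‖ R2 (parallel, both between nodes 0 and 1) = 1/(1/40 + 1/500) = 37.04 Ω
R_eq = 37.04 Ω

Final answer: 37.04 Ω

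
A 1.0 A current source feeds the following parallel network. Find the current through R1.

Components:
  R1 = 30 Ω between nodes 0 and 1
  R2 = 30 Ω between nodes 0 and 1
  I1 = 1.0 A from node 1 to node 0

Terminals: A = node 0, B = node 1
All resistors sit directly between nodes 0 and 1, so they are in parallel and share one voltage V; the full source current 1 A splits among them.
1/R_par = 1/30 + 1/30 = 0.06667 S  =>  R_par = 15 Ω
V = I × R_par = 1 × 15 = 15 V
I_R1 = V/R1 = 15/30 = 0.5 A

Final answer: 0.5 A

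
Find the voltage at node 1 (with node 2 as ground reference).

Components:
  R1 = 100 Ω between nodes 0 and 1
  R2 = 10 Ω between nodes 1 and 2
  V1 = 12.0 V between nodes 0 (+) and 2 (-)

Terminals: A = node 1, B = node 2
Nodal analysis, taking node 2 as the 0 V reference.
Source V1 fixes V_0 = 12 V.
KCL at each unknown node (sum of currents leaving = 0; resistances in Ω):
  Node 1: (V_1 - 12)/100 + (V_1 - 0)/10 = 0
Collecting terms: 0.11 × V_1 = 0.12  =>  V_1 = 1.091 V
The requested potential is V_1 = 1.091 V.

Final answer: V_1 = 1.091 V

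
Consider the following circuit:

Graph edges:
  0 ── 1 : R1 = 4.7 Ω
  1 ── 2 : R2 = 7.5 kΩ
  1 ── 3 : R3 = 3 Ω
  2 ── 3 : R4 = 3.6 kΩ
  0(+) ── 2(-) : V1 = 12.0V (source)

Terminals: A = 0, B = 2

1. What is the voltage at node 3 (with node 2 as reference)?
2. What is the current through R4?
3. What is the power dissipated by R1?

Nodal analysis, taking node 2 as the 0 V reference.
Source V1 fixes V_0 = 12 V.
KCL at each unknown node (sum of currents leaving = 0; resistances in Ω):
  Node 1: (V_1 - 12)/4.7 + (V_1 - 0)/7500 + (V_1 - V_3)/3 = 0
  Node 3: (V_3 - V_1)/3 + (V_3 - 0)/3600 = 0
Collecting terms (coefficients in siemens):
  0.5462·V_1 - 0.3333·V_3 = 2.553
  0.3336·V_3 - 0.3333·V_1 = 0
Determinant D = (0.5462)(0.3336) - (-0.3333)(-0.3333) = 0.07112
V_1 = [(2.553)(0.3336) - (-0.3333)(0)]/D = 11.98 V
V_3 = [(0.5462)(0) - (2.553)(-0.3333)]/D = 11.97 V
Part 1:
  Read off the nodal solution: V_3 = 11.97 V
Part 2:
  I_R4 = (V_2 - V_3)/R4 = (0 - 11.97)/3600 = -0.003324 A
  Magnitude: I_R4 = 0.003324 A
Part 3:
  I_R1 = (V_0 - V_1)/R1 = (12 - 11.98)/4.7 = 0.004921 A
  P_R1 = I_R1² × R1 = (0.004921)² × 4.7 = 0.0001138 W

Final answers:
1. V_3 = 11.97 V
2. I_R4 = 0.003324 A
3. P_R1 = 0.0001138 W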